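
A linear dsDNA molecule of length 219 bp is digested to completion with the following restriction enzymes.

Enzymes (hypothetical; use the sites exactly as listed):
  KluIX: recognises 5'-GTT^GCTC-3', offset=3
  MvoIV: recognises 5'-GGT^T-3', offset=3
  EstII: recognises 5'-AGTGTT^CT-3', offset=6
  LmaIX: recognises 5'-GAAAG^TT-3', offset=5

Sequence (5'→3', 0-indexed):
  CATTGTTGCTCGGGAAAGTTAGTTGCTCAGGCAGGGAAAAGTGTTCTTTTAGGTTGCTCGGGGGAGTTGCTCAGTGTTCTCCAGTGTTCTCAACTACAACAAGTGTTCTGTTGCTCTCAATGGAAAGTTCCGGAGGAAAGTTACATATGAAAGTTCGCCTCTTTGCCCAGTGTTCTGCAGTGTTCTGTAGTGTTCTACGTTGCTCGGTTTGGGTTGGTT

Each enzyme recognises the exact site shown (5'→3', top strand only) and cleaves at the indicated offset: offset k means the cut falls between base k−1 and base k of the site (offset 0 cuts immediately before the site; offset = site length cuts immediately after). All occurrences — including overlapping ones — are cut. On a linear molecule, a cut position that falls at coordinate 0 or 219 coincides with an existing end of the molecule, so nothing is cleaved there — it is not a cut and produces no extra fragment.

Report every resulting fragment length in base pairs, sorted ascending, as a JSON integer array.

[1,1,4,5,6,6,7,7,7,9,10,10,10,10,11,13,13,13,15,19,21,21]

Site scan:
  KluIX GTTGCTC/3: at [4, 21, 52, 65, 109, 198] ⇒ [7, 24, 55, 68, 112, 201]
  MvoIV GGTT/3: at [51, 205, 211, 215] ⇒ [54, 208, 214, 218]
  EstII AGTGTTCT/6: at [39, 72, 82, 101, 168, 178, 188] ⇒ [45, 78, 88, 107, 174, 184, 194]
  LmaIX GAAAGTT/5: at [13, 122, 135, 148] ⇒ [18, 127, 140, 153]

Pooled cuts: [7, 18, 24, 45, 54, 55, 68, 78, 88, 107, 112, 127, 140, 153, 174, 184, 194, 201, 208, 214, 218]

Fragments:
  [0,7): 7 bp
  [7,18): 11 bp
  [18,24): 6 bp
  [24,45): 21 bp
  [45,54): 9 bp
  [54,55): 1 bp
  [55,68): 13 bp
  [68,78): 10 bp
  [78,88): 10 bp
  [88,107): 19 bp
  [107,112): 5 bp
  [112,127): 15 bp
  [127,140): 13 bp
  [140,153): 13 bp
  [153,174): 21 bp
  [174,184): 10 bp
  [184,194): 10 bp
  [194,201): 7 bp
  [201,208): 7 bp
  [208,214): 6 bp
  [214,218): 4 bp
  [218,219): 1 bp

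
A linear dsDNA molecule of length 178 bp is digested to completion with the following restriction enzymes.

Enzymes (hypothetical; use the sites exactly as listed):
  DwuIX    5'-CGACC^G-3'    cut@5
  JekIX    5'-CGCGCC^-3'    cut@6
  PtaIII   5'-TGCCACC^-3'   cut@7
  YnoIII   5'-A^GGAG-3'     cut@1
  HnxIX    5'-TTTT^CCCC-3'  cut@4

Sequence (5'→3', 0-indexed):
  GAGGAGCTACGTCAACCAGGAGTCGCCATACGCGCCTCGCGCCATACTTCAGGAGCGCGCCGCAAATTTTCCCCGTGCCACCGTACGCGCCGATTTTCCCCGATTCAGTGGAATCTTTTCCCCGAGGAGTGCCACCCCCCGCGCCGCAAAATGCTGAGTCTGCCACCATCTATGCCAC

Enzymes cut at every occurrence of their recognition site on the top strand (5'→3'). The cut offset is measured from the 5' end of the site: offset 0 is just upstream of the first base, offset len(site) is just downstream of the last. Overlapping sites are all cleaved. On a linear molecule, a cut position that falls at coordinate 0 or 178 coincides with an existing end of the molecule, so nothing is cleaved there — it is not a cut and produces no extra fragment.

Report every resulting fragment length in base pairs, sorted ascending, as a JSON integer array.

[2,6,6,7,8,9,9,9,10,11,11,12,16,18,22,22]

Per-enzyme occurrences:
  DwuIX (CGACCG, off=5): no sites
  JekIX (CGCGCC, off=6): starts [30, 37, 55, 85, 139] → cuts [36, 43, 61, 91, 145]
  PtaIII (TGCCACC, off=7): starts [75, 129, 160] → cuts [82, 136, 167]
  YnoIII (AGGAG, off=1): starts [1, 17, 50, 124] → cuts [2, 18, 51, 125]
  HnxIX (TTTTCCCC, off=4): starts [66, 93, 115] → cuts [70, 97, 119]

Pooled cuts: [2, 18, 36, 43, 51, 61, 70, 82, 91, 97, 119, 125, 136, 145, 167]

Fragment lengths:
  [0,2): 2 bp
  [2,18): 16 bp
  [18,36): 18 bp
  [36,43): 7 bp
  [43,51): 8 bp
  [51,61): 10 bp
  [61,70): 9 bp
  [70,82): 12 bp
  [82,91): 9 bp
  [91,97): 6 bp
  [97,119): 22 bp
  [119,125): 6 bp
  [125,136): 11 bp
  [136,145): 9 bp
  [145,167): 22 bp
  [167,178): 11 bp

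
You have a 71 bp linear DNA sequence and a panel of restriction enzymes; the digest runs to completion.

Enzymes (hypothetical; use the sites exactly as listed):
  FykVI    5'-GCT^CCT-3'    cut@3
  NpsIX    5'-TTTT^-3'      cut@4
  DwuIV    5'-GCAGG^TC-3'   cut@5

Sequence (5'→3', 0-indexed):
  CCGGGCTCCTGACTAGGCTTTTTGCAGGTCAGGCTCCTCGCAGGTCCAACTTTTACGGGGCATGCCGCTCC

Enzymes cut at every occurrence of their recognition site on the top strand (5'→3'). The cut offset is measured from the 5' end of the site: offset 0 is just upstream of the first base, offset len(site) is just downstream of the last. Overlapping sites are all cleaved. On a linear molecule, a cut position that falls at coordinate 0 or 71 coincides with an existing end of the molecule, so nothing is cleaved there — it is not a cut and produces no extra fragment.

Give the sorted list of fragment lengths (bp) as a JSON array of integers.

Site scan:
  FykVI (GCTCCT, off=3): starts [4, 32] → cuts [7, 35]
  NpsIX (TTTT, off=4): starts [18, 19, 50] → cuts [22, 23, 54]
  DwuIV (GCAGGTC, off=5): starts [23, 39] → cuts [28, 44]

Pooled cuts: [7, 22, 23, 28, 35, 44, 54]

Fragments:
  [0,7): 7 bp
  [7,22): 15 bp
  [22,23): 1 bp
  [23,28): 5 bp
  [28,35): 7 bp
  [35,44): 9 bp
  [44,54): 10 bp
  [54,71): 17 bp

[1,5,7,7,9,10,15,17]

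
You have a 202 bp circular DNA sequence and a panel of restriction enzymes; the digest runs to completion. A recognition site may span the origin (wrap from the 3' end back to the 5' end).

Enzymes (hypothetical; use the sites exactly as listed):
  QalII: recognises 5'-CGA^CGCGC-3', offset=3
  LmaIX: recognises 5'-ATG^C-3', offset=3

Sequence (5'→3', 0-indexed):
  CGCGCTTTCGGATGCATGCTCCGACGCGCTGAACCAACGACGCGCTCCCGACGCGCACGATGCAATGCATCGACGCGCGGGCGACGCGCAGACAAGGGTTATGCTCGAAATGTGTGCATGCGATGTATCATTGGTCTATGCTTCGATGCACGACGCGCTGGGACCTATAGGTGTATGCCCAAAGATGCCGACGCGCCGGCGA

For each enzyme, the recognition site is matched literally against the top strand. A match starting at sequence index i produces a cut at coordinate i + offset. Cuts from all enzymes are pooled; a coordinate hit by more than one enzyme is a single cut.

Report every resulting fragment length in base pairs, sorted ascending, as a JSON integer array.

[4,4,5,5,6,6,8,10,11,11,11,11,14,16,17,19,20,24]

Scan for sites:
  QalII CGACGCGC/3: at [21, 37, 48, 70, 81, 150, 188, 199] ⇒ [0, 24, 40, 51, 73, 84, 153, 191]
  LmaIX ATGC/3: at [11, 15, 59, 64, 100, 117, 137, 145, 174, 184] ⇒ [14, 18, 62, 67, 103, 120, 140, 148, 177, 187]

All cut coordinates (distinct, sorted): [0, 14, 18, 24, 40, 51, 62, 67, 73, 84, 103, 120, 140, 148, 153, 177, 187, 191]

Fragment lengths:
  0→14: 14 bp
  14→18: 4 bp
  18→24: 6 bp
  24→40: 16 bp
  40→51: 11 bp
  51→62: 11 bp
  62→67: 5 bp
  67→73: 6 bp
  73→84: 11 bp
  84→103: 19 bp
  103→120: 17 bp
  120→140: 20 bp
  140→148: 8 bp
  148→153: 5 bp
  153→177: 24 bp
  177→187: 10 bp
  187→191: 4 bp
  191→0 (wrap): 202-191+0 = 11 bp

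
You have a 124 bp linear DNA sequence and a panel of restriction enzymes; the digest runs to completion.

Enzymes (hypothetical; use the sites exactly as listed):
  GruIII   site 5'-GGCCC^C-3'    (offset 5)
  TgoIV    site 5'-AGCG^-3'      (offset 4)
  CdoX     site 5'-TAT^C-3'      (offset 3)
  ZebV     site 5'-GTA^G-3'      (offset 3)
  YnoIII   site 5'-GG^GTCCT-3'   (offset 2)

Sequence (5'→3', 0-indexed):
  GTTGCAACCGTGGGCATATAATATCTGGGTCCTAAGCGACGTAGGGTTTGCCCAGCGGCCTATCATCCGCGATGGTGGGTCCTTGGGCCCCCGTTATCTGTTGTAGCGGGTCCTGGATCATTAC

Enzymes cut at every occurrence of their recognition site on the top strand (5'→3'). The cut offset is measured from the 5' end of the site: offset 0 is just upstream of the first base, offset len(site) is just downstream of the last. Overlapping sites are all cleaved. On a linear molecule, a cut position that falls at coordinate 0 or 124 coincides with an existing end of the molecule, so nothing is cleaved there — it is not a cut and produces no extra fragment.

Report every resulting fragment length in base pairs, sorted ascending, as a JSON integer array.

[1,3,4,5,6,7,8,10,12,14,15,15,24]

Per-enzyme occurrences:
  GruIII GGCCCC/5: at [85] ⇒ [90]
  TgoIV AGCG/4: at [34, 53, 104] ⇒ [38, 57, 108]
  CdoX TATC/3: at [21, 60, 94] ⇒ [24, 63, 97]
  ZebV GTAG/3: at [40, 102] ⇒ [43, 105]
  YnoIII GGGTCCT/2: at [26, 76, 107] ⇒ [28, 78, 109]

Pooled cuts: [24, 28, 38, 43, 57, 63, 78, 90, 97, 105, 108, 109]

Fragments:
  [0,24): 24 bp
  [24,28): 4 bp
  [28,38): 10 bp
  [38,43): 5 bp
  [43,57): 14 bp
  [57,63): 6 bp
  [63,78): 15 bp
  [78,90): 12 bp
  [90,97): 7 bp
  [97,105): 8 bp
  [105,108): 3 bp
  [108,109): 1 bp
  [109,124): 15 bp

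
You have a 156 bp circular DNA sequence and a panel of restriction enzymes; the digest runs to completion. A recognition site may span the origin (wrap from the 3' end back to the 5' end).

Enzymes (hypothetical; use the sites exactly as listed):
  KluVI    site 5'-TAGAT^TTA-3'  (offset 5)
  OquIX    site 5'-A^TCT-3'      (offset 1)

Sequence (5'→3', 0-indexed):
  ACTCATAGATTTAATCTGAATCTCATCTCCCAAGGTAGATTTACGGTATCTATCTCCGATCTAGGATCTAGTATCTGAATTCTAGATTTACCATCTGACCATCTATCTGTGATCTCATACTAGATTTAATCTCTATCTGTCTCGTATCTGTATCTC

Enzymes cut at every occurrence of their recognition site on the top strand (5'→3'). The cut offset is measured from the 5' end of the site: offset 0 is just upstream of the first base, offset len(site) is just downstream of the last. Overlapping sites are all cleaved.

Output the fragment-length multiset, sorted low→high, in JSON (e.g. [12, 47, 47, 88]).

Site scan:
  KluVI TAGATTTA/5: at [5, 35, 82, 120] ⇒ [10, 40, 87, 125]
  OquIX ATCT/1: at [13, 19, 24, 47, 51, 58, 65, 72, 92, 100, 104, 111, 128, 134, 145, 151] ⇒ [14, 20, 25, 48, 52, 59, 66, 73, 93, 101, 105, 112, 129, 135, 146, 152]

All cut coordinates (distinct, sorted): [10, 14, 20, 25, 40, 48, 52, 59, 66, 73, 87, 93, 101, 105, 112, 125, 129, 135, 146, 152]

Fragments:
  10→14: 4 bp
  14→20: 6 bp
  20→25: 5 bp
  25→40: 15 bp
  40→48: 8 bp
  48→52: 4 bp
  52→59: 7 bp
  59→66: 7 bp
  66→73: 7 bp
  73→87: 14 bp
  87→93: 6 bp
  93→101: 8 bp
  101→105: 4 bp
  105→112: 7 bp
  112→125: 13 bp
  125→129: 4 bp
  129→135: 6 bp
  135→146: 11 bp
  146→152: 6 bp
  152→10 (wrap): 156-152+10 = 14 bp

[4,4,4,4,5,6,6,6,6,7,7,7,7,8,8,11,13,14,14,15]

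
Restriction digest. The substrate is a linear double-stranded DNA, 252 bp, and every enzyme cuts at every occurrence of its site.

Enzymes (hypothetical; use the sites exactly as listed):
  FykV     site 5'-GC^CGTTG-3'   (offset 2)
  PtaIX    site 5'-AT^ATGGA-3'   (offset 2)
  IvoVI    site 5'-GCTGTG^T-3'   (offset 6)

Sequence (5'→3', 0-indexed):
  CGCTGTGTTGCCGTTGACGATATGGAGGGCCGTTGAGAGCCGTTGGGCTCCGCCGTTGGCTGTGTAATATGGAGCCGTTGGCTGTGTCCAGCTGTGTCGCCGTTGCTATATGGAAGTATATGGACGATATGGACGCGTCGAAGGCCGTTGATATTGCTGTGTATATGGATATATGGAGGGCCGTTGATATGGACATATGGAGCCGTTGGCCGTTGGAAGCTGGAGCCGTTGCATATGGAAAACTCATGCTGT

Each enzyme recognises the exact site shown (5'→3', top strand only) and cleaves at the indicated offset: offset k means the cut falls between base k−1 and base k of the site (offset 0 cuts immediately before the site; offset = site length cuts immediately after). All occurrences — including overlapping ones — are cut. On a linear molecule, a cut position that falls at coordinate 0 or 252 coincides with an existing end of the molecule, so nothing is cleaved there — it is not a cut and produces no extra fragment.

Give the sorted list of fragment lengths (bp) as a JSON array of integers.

[3,4,4,4,7,7,7,7,7,8,8,8,9,9,9,9,10,10,10,10,11,11,13,16,16,17,18]

Per-enzyme occurrences:
  FykV GCCGTTG/2: at [9, 28, 38, 51, 73, 98, 143, 179, 201, 208, 224] ⇒ [11, 30, 40, 53, 75, 100, 145, 181, 203, 210, 226]
  PtaIX ATATGGA/2: at [19, 66, 107, 117, 126, 162, 170, 186, 194, 232] ⇒ [21, 68, 109, 119, 128, 164, 172, 188, 196, 234]
  IvoVI GCTGTGT/6: at [1, 58, 80, 90, 155] ⇒ [7, 64, 86, 96, 161]

Pooled cuts: [7, 11, 21, 30, 40, 53, 64, 68, 75, 86, 96, 100, 109, 119, 128, 145, 161, 164, 172, 181, 188, 196, 203, 210, 226, 234]

Fragments:
  [0,7): 7 bp
  [7,11): 4 bp
  [11,21): 10 bp
  [21,30): 9 bp
  [30,40): 10 bp
  [40,53): 13 bp
  [53,64): 11 bp
  [64,68): 4 bp
  [68,75): 7 bp
  [75,86): 11 bp
  [86,96): 10 bp
  [96,100): 4 bp
  [100,109): 9 bp
  [109,119): 10 bp
  [119,128): 9 bp
  [128,145): 17 bp
  [145,161): 16 bp
  [161,164): 3 bp
  [164,172): 8 bp
  [172,181): 9 bp
  [181,188): 7 bp
  [188,196): 8 bp
  [196,203): 7 bp
  [203,210): 7 bp
  [210,226): 16 bp
  [226,234): 8 bp
  [234,252): 18 bp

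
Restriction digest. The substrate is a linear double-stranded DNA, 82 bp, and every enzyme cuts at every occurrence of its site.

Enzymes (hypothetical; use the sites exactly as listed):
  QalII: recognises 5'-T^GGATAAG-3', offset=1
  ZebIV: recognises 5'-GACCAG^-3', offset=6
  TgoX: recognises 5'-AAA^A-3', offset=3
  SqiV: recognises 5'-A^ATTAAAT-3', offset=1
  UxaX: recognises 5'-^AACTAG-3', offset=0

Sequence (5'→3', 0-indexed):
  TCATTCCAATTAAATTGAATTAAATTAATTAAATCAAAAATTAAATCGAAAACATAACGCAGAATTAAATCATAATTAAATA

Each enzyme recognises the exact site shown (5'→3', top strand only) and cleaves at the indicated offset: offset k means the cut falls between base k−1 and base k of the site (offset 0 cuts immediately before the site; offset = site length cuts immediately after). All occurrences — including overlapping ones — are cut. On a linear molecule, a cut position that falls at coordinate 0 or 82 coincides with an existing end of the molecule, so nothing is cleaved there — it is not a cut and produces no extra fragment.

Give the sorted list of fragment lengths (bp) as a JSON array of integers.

Per-enzyme occurrences:
  QalII (TGGATAAG, off=1): no sites
  ZebIV (GACCAG, off=6): no sites
  TgoX AAAA/3: at [35, 36, 48] ⇒ [38, 39, 51]
  SqiV AATTAAAT/1: at [7, 17, 26, 38, 62, 73] ⇒ [8, 18, 27, 39, 63, 74]
  UxaX (AACTAG, off=0): no sites

All cut coordinates (distinct, sorted): [8, 18, 27, 38, 39, 51, 63, 74]

Fragment lengths:
  [0,8): 8 bp
  [8,18): 10 bp
  [18,27): 9 bp
  [27,38): 11 bp
  [38,39): 1 bp
  [39,51): 12 bp
  [51,63): 12 bp
  [63,74): 11 bp
  [74,82): 8 bp

[1,8,8,9,10,11,11,12,12]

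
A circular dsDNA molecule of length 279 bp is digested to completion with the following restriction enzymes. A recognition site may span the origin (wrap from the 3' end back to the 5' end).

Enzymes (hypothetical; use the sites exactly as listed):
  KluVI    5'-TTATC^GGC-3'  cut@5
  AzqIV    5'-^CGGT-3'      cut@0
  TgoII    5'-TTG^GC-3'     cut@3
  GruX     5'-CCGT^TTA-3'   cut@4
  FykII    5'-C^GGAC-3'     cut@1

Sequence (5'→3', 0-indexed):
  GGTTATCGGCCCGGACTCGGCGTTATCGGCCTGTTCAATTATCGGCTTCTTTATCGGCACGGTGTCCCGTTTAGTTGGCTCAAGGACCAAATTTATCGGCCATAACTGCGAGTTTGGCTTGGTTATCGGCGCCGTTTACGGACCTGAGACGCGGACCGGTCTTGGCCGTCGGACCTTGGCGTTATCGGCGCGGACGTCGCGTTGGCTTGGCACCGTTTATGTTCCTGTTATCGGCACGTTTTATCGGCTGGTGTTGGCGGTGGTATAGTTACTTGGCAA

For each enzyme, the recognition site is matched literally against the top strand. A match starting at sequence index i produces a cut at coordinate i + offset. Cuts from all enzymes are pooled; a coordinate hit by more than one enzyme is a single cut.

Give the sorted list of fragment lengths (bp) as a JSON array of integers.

[1,4,4,4,5,5,5,6,7,7,8,8,8,8,11,11,11,11,12,13,13,13,15,16,16,18,19,20]

Site scan:
  KluVI TTATCGGC/5: at [2, 22, 38, 50, 92, 122, 181, 227, 240] ⇒ [7, 27, 43, 55, 97, 127, 186, 232, 245]
  AzqIV CGGT/0: at [59, 156, 257] ⇒ [59, 156, 257]
  TgoII TTGGC/3: at [74, 113, 161, 175, 201, 206, 253, 272] ⇒ [77, 116, 164, 178, 204, 209, 256, 275]
  GruX CCGTTTA/4: at [66, 131, 212] ⇒ [70, 135, 216]
  FykII CGGAC/1: at [11, 138, 151, 169, 190] ⇒ [12, 139, 152, 170, 191]

Pooled cuts: [7, 12, 27, 43, 55, 59, 70, 77, 97, 116, 127, 135, 139, 152, 156, 164, 170, 178, 186, 191, 204, 209, 216, 232, 245, 256, 257, 275]

Fragments:
  7→12: 5 bp
  12→27: 15 bp
  27→43: 16 bp
  43→55: 12 bp
  55→59: 4 bp
  59→70: 11 bp
  70→77: 7 bp
  77→97: 20 bp
  97→116: 19 bp
  116→127: 11 bp
  127→135: 8 bp
  135→139: 4 bp
  139→152: 13 bp
  152→156: 4 bp
  156→164: 8 bp
  164→170: 6 bp
  170→178: 8 bp
  178→186: 8 bp
  186→191: 5 bp
  191→204: 13 bp
  204→209: 5 bp
  209→216: 7 bp
  216→232: 16 bp
  232→245: 13 bp
  245→256: 11 bp
  256→257: 1 bp
  257→275: 18 bp
  275→7 (wrap): 279-275+7 = 11 bp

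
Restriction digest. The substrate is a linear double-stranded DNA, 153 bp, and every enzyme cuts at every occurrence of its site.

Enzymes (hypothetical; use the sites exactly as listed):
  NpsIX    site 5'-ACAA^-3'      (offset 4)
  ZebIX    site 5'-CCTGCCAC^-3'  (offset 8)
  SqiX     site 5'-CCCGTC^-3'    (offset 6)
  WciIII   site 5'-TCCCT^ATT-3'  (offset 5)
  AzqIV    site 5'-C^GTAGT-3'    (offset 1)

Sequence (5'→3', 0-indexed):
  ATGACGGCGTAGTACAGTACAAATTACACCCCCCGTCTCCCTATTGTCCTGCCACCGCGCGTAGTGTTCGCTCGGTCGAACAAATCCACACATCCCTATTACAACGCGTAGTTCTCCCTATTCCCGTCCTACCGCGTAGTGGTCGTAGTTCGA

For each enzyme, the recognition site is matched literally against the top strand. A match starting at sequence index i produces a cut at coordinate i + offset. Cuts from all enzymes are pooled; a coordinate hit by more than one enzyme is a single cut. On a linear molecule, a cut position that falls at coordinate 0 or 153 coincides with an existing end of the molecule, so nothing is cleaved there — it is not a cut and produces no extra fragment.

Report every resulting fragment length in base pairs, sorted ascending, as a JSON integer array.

[3,5,5,7,7,8,9,9,9,12,13,14,14,15,23]

Site scan:
  NpsIX ACAA/4: at [18, 79, 100] ⇒ [22, 83, 104]
  ZebIX CCTGCCAC/8: at [47] ⇒ [55]
  SqiX CCCGTC/6: at [31, 122] ⇒ [37, 128]
  WciIII TCCCTATT/5: at [37, 92, 114] ⇒ [42, 97, 119]
  AzqIV CGTAGT/1: at [7, 59, 106, 134, 143] ⇒ [8, 60, 107, 135, 144]

Pooled cuts: [8, 22, 37, 42, 55, 60, 83, 97, 104, 107, 119, 128, 135, 144]

Fragments:
  [0,8): 8 bp
  [8,22): 14 bp
  [22,37): 15 bp
  [37,42): 5 bp
  [42,55): 13 bp
  [55,60): 5 bp
  [60,83): 23 bp
  [83,97): 14 bp
  [97,104): 7 bp
  [104,107): 3 bp
  [107,119): 12 bp
  [119,128): 9 bp
  [128,135): 7 bp
  [135,144): 9 bp
  [144,153): 9 bp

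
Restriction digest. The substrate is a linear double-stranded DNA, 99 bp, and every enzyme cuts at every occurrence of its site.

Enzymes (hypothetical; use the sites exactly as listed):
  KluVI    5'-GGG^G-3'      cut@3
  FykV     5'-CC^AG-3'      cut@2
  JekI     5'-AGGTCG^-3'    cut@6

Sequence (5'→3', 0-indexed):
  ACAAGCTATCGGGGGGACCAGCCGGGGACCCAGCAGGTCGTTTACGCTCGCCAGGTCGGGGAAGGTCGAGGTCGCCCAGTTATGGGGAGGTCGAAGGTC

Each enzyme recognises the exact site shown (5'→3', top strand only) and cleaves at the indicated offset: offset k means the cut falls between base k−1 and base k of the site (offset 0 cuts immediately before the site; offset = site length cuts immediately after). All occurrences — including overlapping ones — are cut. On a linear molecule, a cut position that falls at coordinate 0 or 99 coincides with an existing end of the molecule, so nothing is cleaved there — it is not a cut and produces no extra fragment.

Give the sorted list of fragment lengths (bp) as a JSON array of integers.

[1,1,2,3,4,5,6,6,6,7,7,8,9,9,12,13]

Site scan:
  KluVI GGGG/3: at [10, 11, 12, 23, 57, 83] ⇒ [13, 14, 15, 26, 60, 86]
  FykV CCAG/2: at [17, 29, 50, 75] ⇒ [19, 31, 52, 77]
  JekI AGGTCG/6: at [34, 52, 62, 68, 87] ⇒ [40, 58, 68, 74, 93]

Pooled cuts: [13, 14, 15, 19, 26, 31, 40, 52, 58, 60, 68, 74, 77, 86, 93]

Fragment lengths:
  [0,13): 13 bp
  [13,14): 1 bp
  [14,15): 1 bp
  [15,19): 4 bp
  [19,26): 7 bp
  [26,31): 5 bp
  [31,40): 9 bp
  [40,52): 12 bp
  [52,58): 6 bp
  [58,60): 2 bp
  [60,68): 8 bp
  [68,74): 6 bp
  [74,77): 3 bp
  [77,86): 9 bp
  [86,93): 7 bp
  [93,99): 6 bp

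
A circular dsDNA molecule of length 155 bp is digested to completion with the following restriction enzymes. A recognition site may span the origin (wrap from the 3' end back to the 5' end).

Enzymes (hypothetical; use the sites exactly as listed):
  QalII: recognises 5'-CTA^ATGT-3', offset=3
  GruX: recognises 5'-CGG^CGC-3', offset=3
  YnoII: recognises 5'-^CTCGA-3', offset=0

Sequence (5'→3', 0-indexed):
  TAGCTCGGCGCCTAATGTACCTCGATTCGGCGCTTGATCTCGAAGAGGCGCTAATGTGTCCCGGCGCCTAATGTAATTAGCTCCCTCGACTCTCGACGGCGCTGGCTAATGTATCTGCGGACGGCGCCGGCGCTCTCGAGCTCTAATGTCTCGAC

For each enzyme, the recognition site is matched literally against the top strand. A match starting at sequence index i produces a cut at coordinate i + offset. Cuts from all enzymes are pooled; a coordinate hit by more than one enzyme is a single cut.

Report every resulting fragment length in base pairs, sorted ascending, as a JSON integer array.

[4,4,6,6,6,6,7,8,8,9,10,11,11,14,14,15,16]

Scan for sites:
  QalII CTAATGT/3: at [11, 50, 67, 105, 142] ⇒ [14, 53, 70, 108, 145]
  GruX CGGCGC/3: at [5, 27, 61, 96, 121, 127] ⇒ [8, 30, 64, 99, 124, 130]
  YnoII CTCGA/0: at [20, 38, 84, 91, 134, 149] ⇒ [20, 38, 84, 91, 134, 149]

Pooled cuts: [8, 14, 20, 30, 38, 53, 64, 70, 84, 91, 99, 108, 124, 130, 134, 145, 149]

Fragment lengths:
  8→14: 6 bp
  14→20: 6 bp
  20→30: 10 bp
  30→38: 8 bp
  38→53: 15 bp
  53→64: 11 bp
  64→70: 6 bp
  70→84: 14 bp
  84→91: 7 bp
  91→99: 8 bp
  99→108: 9 bp
  108→124: 16 bp
  124→130: 6 bp
  130→134: 4 bp
  134→145: 11 bp
  145→149: 4 bp
  149→8 (wrap): 155-149+8 = 14 bp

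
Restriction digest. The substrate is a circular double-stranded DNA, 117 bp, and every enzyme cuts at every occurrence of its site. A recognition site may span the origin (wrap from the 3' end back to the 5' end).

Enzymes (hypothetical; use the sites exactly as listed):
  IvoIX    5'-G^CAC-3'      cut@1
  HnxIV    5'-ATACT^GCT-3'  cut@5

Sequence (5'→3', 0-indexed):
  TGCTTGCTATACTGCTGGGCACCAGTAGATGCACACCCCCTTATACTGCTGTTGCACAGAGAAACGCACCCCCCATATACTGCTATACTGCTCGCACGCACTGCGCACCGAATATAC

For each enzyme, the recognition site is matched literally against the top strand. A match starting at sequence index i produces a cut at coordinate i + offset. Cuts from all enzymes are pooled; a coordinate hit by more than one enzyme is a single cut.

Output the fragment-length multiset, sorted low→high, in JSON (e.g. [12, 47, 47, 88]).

[4,5,6,7,7,8,12,12,12,13,15,16]

Site scan:
  IvoIX (GCAC, off=1): starts [18, 30, 53, 65, 93, 97, 104] → cuts [19, 31, 54, 66, 94, 98, 105]
  HnxIV (ATACTGCT, off=5): starts [8, 42, 76, 84, 113] → cuts [1, 13, 47, 81, 89]

Pooled cuts: [1, 13, 19, 31, 47, 54, 66, 81, 89, 94, 98, 105]

Fragments:
  1→13: 12 bp
  13→19: 6 bp
  19→31: 12 bp
  31→47: 16 bp
  47→54: 7 bp
  54→66: 12 bp
  66→81: 15 bp
  81→89: 8 bp
  89→94: 5 bp
  94→98: 4 bp
  98→105: 7 bp
  105→1 (wrap): 117-105+1 = 13 bp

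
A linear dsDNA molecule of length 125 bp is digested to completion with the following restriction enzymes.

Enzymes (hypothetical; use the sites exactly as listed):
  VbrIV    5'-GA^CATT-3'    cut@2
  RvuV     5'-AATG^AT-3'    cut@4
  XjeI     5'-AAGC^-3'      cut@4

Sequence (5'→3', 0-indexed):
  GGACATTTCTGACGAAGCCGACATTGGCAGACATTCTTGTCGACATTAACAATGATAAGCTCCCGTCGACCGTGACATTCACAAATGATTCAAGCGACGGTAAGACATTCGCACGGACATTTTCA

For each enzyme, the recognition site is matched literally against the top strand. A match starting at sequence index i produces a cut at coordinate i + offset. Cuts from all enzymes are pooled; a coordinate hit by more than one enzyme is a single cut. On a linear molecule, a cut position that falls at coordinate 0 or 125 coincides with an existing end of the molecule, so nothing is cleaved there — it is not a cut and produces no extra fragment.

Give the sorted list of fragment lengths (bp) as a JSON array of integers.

Site scan:
  VbrIV GACATT/2: at [1, 19, 29, 41, 73, 103, 115] ⇒ [3, 21, 31, 43, 75, 105, 117]
  RvuV AATGAT/4: at [50, 83] ⇒ [54, 87]
  XjeI AAGC/4: at [14, 56, 91] ⇒ [18, 60, 95]

Pooled cuts: [3, 18, 21, 31, 43, 54, 60, 75, 87, 95, 105, 117]

Fragment lengths:
  [0,3): 3 bp
  [3,18): 15 bp
  [18,21): 3 bp
  [21,31): 10 bp
  [31,43): 12 bp
  [43,54): 11 bp
  [54,60): 6 bp
  [60,75): 15 bp
  [75,87): 12 bp
  [87,95): 8 bp
  [95,105): 10 bp
  [105,117): 12 bp
  [117,125): 8 bp

[3,3,6,8,8,10,10,11,12,12,12,15,15]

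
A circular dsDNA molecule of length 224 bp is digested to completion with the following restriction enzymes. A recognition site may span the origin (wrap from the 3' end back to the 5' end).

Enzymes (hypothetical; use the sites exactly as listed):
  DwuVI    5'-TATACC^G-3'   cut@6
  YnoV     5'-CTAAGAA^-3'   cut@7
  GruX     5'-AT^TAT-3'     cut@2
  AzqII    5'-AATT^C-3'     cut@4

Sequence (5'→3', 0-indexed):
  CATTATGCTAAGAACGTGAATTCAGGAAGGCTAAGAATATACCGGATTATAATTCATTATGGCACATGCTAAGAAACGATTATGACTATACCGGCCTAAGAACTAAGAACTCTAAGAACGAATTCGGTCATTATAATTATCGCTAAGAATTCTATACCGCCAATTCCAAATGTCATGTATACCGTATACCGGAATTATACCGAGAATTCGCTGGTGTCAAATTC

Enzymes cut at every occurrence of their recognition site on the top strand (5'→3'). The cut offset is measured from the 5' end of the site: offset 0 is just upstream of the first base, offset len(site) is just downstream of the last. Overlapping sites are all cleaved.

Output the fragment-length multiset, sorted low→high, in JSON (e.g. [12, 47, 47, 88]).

[2,3,4,4,5,5,6,6,6,6,7,7,7,7,7,7,7,8,9,10,11,12,12,15,15,18,18]

Site scan:
  DwuVI TATACCG/6: at [37, 86, 152, 177, 184, 195] ⇒ [43, 92, 158, 183, 190, 201]
  YnoV CTAAGAA/7: at [7, 30, 68, 95, 102, 111, 142] ⇒ [14, 37, 75, 102, 109, 118, 149]
  GruX ATTAT/2: at [1, 45, 55, 78, 129, 135, 193] ⇒ [3, 47, 57, 80, 131, 137, 195]
  AzqII AATTC/4: at [18, 50, 120, 147, 161, 204, 219] ⇒ [22, 54, 124, 151, 165, 208, 223]

Pooled cuts: [3, 14, 22, 37, 43, 47, 54, 57, 75, 80, 92, 102, 109, 118, 124, 131, 137, 149, 151, 158, 165, 183, 190, 195, 201, 208, 223]

Fragment lengths:
  3→14: 11 bp
  14→22: 8 bp
  22→37: 15 bp
  37→43: 6 bp
  43→47: 4 bp
  47→54: 7 bp
  54→57: 3 bp
  57→75: 18 bp
  75→80: 5 bp
  80→92: 12 bp
  92→102: 10 bp
  102→109: 7 bp
  109→118: 9 bp
  118→124: 6 bp
  124→131: 7 bp
  131→137: 6 bp
  137→149: 12 bp
  149→151: 2 bp
  151→158: 7 bp
  158→165: 7 bp
  165→183: 18 bp
  183→190: 7 bp
  190→195: 5 bp
  195→201: 6 bp
  201→208: 7 bp
  208→223: 15 bp
  223→3 (wrap): 224-223+3 = 4 bp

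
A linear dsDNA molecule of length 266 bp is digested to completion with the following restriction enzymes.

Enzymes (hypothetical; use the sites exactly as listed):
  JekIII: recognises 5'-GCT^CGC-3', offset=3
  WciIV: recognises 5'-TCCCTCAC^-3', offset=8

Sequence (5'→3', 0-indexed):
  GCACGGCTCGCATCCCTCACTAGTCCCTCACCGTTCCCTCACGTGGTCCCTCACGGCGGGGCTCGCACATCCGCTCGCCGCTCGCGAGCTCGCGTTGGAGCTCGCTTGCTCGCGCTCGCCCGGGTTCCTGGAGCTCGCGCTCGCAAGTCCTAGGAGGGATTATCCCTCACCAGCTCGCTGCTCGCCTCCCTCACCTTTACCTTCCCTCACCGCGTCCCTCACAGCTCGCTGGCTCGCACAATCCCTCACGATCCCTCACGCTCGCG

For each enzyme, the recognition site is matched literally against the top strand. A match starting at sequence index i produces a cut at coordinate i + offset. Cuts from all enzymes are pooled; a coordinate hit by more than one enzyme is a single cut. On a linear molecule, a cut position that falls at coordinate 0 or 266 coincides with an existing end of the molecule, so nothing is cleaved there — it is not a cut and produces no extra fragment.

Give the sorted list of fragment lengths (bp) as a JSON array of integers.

[3,4,4,5,6,6,7,7,8,8,8,8,9,10,11,11,12,12,12,12,12,12,15,16,19,29]

Site scan:
  JekIII GCTCGC/3: at [5, 60, 72, 79, 87, 99, 107, 113, 132, 138, 172, 179, 223, 231, 259] ⇒ [8, 63, 75, 82, 90, 102, 110, 116, 135, 141, 175, 182, 226, 234, 262]
  WciIV TCCCTCAC/8: at [12, 23, 34, 46, 162, 186, 202, 214, 241, 251] ⇒ [20, 31, 42, 54, 170, 194, 210, 222, 249, 259]

All cut coordinates (distinct, sorted): [8, 20, 31, 42, 54, 63, 75, 82, 90, 102, 110, 116, 135, 141, 170, 175, 182, 194, 210, 222, 226, 234, 249, 259, 262]

Fragments:
  [0,8): 8 bp
  [8,20): 12 bp
  [20,31): 11 bp
  [31,42): 11 bp
  [42,54): 12 bp
  [54,63): 9 bp
  [63,75): 12 bp
  [75,82): 7 bp
  [82,90): 8 bp
  [90,102): 12 bp
  [102,110): 8 bp
  [110,116): 6 bp
  [116,135): 19 bp
  [135,141): 6 bp
  [141,170): 29 bp
  [170,175): 5 bp
  [175,182): 7 bp
  [182,194): 12 bp
  [194,210): 16 bp
  [210,222): 12 bp
  [222,226): 4 bp
  [226,234): 8 bp
  [234,249): 15 bp
  [249,259): 10 bp
  [259,262): 3 bp
  [262,266): 4 bp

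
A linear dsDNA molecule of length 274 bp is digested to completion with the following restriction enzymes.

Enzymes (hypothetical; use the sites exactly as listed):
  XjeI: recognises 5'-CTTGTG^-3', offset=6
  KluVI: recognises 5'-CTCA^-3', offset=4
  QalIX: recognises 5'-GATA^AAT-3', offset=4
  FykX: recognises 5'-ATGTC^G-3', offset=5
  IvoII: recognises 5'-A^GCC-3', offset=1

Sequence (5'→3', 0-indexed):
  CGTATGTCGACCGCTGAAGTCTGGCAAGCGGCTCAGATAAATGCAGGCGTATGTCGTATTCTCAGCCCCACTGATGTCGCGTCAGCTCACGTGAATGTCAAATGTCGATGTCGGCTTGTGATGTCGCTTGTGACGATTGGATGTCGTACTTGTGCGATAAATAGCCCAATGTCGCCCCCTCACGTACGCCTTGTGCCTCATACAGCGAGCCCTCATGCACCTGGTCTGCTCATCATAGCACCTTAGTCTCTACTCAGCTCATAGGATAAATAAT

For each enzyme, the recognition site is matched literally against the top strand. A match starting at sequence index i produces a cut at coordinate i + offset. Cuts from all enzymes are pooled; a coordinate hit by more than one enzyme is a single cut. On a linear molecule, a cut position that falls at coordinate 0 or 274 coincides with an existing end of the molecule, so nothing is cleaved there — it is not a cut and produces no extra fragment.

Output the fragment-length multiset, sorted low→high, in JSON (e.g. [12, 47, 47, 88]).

[4,4,5,5,5,5,6,6,7,7,7,8,8,8,9,9,9,10,11,13,13,14,16,17,17,24,27]

Scan for sites:
  XjeI (CTTGTG, off=6): starts [114, 126, 148, 189] → cuts [120, 132, 154, 195]
  KluVI (CTCA, off=4): starts [31, 60, 85, 178, 196, 211, 228, 252, 257] → cuts [35, 64, 89, 182, 200, 215, 232, 256, 261]
  QalIX (GATAAAT, off=4): starts [35, 155, 264] → cuts [39, 159, 268]
  FykX (ATGTCG, off=5): starts [3, 50, 73, 101, 107, 120, 140, 168] → cuts [8, 55, 78, 106, 112, 125, 145, 173]
  IvoII (AGCC, off=1): starts [63, 162, 207] → cuts [64, 163, 208]

All cut coordinates (distinct, sorted): [8, 35, 39, 55, 64, 78, 89, 106, 112, 120, 125, 132, 145, 154, 159, 163, 173, 182, 195, 200, 208, 215, 232, 256, 261, 268]

Fragments:
  [0,8): 8 bp
  [8,35): 27 bp
  [35,39): 4 bp
  [39,55): 16 bp
  [55,64): 9 bp
  [64,78): 14 bp
  [78,89): 11 bp
  [89,106): 17 bp
  [106,112): 6 bp
  [112,120): 8 bp
  [120,125): 5 bp
  [125,132): 7 bp
  [132,145): 13 bp
  [145,154): 9 bp
  [154,159): 5 bp
  [159,163): 4 bp
  [163,173): 10 bp
  [173,182): 9 bp
  [182,195): 13 bp
  [195,200): 5 bp
  [200,208): 8 bp
  [208,215): 7 bp
  [215,232): 17 bp
  [232,256): 24 bp
  [256,261): 5 bp
  [261,268): 7 bp
  [268,274): 6 bp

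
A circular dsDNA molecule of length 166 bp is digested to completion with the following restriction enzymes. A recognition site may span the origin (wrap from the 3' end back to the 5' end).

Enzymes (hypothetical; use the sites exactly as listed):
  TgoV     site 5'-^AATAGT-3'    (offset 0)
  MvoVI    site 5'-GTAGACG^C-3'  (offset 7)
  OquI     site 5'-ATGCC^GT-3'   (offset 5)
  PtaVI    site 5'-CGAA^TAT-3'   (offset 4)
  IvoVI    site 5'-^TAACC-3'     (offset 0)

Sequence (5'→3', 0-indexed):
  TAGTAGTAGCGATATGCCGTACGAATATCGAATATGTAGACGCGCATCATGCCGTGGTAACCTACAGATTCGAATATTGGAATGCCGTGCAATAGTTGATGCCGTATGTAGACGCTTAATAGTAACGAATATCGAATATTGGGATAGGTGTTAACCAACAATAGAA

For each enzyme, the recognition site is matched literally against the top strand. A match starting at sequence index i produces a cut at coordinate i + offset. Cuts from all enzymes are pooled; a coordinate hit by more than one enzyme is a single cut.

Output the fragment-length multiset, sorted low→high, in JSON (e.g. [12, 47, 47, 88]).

[3,4,4,7,7,7,10,11,11,12,12,13,13,15,17,20]

Site scan:
  TgoV (AATAGT, off=0): starts [90, 117, 164] → cuts [90, 117, 164]
  MvoVI (GTAGACGC, off=7): starts [35, 107] → cuts [42, 114]
  OquI (ATGCCGT, off=5): starts [13, 48, 81, 98] → cuts [18, 53, 86, 103]
  PtaVI (CGAATAT, off=4): starts [21, 28, 70, 125, 132] → cuts [25, 32, 74, 129, 136]
  IvoVI (TAACC, off=0): starts [57, 151] → cuts [57, 151]

All cut coordinates (distinct, sorted): [18, 25, 32, 42, 53, 57, 74, 86, 90, 103, 114, 117, 129, 136, 151, 164]

Fragments:
  18→25: 7 bp
  25→32: 7 bp
  32→42: 10 bp
  42→53: 11 bp
  53→57: 4 bp
  57→74: 17 bp
  74→86: 12 bp
  86→90: 4 bp
  90→103: 13 bp
  103→114: 11 bp
  114→117: 3 bp
  117→129: 12 bp
  129→136: 7 bp
  136→151: 15 bp
  151→164: 13 bp
  164→18 (wrap): 166-164+18 = 20 bp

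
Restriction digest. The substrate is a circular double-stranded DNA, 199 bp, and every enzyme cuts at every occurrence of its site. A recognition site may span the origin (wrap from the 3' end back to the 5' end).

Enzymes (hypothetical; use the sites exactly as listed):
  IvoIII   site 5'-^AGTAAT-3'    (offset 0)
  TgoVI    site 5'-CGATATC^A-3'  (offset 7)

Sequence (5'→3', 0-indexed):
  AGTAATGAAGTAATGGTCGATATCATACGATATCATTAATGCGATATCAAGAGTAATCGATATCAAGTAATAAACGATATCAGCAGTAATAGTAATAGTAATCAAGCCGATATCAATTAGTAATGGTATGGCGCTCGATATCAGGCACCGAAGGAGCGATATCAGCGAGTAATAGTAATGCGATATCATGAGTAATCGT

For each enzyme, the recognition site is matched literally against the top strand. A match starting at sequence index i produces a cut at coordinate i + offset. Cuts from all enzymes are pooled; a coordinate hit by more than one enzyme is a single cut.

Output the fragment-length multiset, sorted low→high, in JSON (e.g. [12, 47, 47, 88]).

[1,3,3,3,4,4,6,6,6,8,9,10,13,14,14,16,16,18,21,24]

Site scan:
  IvoIII AGTAAT/0: at [0, 8, 51, 65, 84, 90, 96, 118, 167, 173, 190] ⇒ [0, 8, 51, 65, 84, 90, 96, 118, 167, 173, 190]
  TgoVI CGATATCA/7: at [17, 27, 41, 57, 74, 107, 135, 156, 180] ⇒ [24, 34, 48, 64, 81, 114, 142, 163, 187]

Pooled cuts: [0, 8, 24, 34, 48, 51, 64, 65, 81, 84, 90, 96, 114, 118, 142, 163, 167, 173, 187, 190]

Fragments:
  0→8: 8 bp
  8→24: 16 bp
  24→34: 10 bp
  34→48: 14 bp
  48→51: 3 bp
  51→64: 13 bp
  64→65: 1 bp
  65→81: 16 bp
  81→84: 3 bp
  84→90: 6 bp
  90→96: 6 bp
  96→114: 18 bp
  114→118: 4 bp
  118→142: 24 bp
  142→163: 21 bp
  163→167: 4 bp
  167→173: 6 bp
  173→187: 14 bp
  187→190: 3 bp
  190→0 (wrap): 199-190+0 = 9 bp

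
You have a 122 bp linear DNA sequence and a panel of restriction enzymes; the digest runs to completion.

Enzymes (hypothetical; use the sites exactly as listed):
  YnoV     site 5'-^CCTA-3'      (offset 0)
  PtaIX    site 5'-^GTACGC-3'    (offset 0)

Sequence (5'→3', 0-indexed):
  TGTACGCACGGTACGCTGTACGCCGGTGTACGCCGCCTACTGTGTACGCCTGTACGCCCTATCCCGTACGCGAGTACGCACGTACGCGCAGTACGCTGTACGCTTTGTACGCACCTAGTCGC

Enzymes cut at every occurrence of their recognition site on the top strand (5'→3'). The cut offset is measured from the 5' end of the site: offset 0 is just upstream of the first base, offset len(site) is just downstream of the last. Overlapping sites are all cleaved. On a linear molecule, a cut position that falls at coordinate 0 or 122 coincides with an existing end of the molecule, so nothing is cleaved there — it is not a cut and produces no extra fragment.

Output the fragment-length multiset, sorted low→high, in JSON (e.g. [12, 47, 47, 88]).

[1,6,7,7,7,8,8,8,8,8,8,9,9,9,9,10]

Per-enzyme occurrences:
  YnoV CCTA/0: at [35, 57, 113] ⇒ [35, 57, 113]
  PtaIX GTACGC/0: at [1, 10, 17, 27, 43, 51, 65, 73, 81, 90, 97, 106] ⇒ [1, 10, 17, 27, 43, 51, 65, 73, 81, 90, 97, 106]

Pooled cuts: [1, 10, 17, 27, 35, 43, 51, 57, 65, 73, 81, 90, 97, 106, 113]

Fragment lengths:
  [0,1): 1 bp
  [1,10): 9 bp
  [10,17): 7 bp
  [17,27): 10 bp
  [27,35): 8 bp
  [35,43): 8 bp
  [43,51): 8 bp
  [51,57): 6 bp
  [57,65): 8 bp
  [65,73): 8 bp
  [73,81): 8 bp
  [81,90): 9 bp
  [90,97): 7 bp
  [97,106): 9 bp
  [106,113): 7 bp
  [113,122): 9 bp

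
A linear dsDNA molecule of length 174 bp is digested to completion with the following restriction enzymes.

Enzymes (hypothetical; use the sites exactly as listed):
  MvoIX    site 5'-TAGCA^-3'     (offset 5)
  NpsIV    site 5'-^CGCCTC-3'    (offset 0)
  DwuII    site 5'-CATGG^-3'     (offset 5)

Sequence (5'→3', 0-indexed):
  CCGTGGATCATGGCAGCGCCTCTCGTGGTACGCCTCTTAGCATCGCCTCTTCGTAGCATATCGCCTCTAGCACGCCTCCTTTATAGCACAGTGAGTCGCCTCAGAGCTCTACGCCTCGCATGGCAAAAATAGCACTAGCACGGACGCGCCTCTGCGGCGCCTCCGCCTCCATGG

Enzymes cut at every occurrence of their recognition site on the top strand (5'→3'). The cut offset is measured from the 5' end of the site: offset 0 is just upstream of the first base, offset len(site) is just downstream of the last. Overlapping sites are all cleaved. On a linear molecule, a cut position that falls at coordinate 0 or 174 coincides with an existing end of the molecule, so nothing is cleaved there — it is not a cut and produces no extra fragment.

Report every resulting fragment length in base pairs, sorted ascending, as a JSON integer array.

Site scan:
  MvoIX TAGCA/5: at [37, 53, 67, 83, 129, 135] ⇒ [42, 58, 72, 88, 134, 140]
  NpsIV CGCCTC/0: at [16, 30, 43, 61, 72, 96, 111, 146, 157, 163] ⇒ [16, 30, 43, 61, 72, 96, 111, 146, 157, 163]
  DwuII CATGG/5: at [8, 118, 169] ⇒ [13, 123] (position 174 is a terminus of the linear molecule — no cut)

All cut coordinates (distinct, sorted): [13, 16, 30, 42, 43, 58, 61, 72, 88, 96, 111, 123, 134, 140, 146, 157, 163]

Fragments:
  [0,13): 13 bp
  [13,16): 3 bp
  [16,30): 14 bp
  [30,42): 12 bp
  [42,43): 1 bp
  [43,58): 15 bp
  [58,61): 3 bp
  [61,72): 11 bp
  [72,88): 16 bp
  [88,96): 8 bp
  [96,111): 15 bp
  [111,123): 12 bp
  [123,134): 11 bp
  [134,140): 6 bp
  [140,146): 6 bp
  [146,157): 11 bp
  [157,163): 6 bp
  [163,174): 11 bp

[1,3,3,6,6,6,8,11,11,11,11,12,12,13,14,15,15,16]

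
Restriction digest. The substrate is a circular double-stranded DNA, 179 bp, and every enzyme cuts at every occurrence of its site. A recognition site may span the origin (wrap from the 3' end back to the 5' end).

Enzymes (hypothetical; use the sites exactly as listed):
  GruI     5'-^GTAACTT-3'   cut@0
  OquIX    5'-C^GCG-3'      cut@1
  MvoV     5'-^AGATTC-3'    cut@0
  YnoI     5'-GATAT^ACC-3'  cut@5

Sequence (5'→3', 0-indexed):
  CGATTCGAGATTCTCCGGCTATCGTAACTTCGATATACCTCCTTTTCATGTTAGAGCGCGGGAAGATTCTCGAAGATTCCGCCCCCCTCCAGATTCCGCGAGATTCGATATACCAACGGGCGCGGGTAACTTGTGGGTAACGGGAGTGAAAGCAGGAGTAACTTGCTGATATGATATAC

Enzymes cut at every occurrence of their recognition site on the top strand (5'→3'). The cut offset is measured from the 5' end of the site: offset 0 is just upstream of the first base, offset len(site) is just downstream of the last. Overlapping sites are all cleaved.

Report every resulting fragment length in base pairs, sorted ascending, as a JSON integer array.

[3,4,6,7,9,10,10,11,13,16,17,20,21,32]

Site scan:
  GruI GTAACTT/0: at [23, 125, 157] ⇒ [23, 125, 157]
  OquIX CGCG/1: at [56, 96, 120] ⇒ [57, 97, 121]
  MvoV AGATTC/0: at [7, 63, 73, 90, 100] ⇒ [7, 63, 73, 90, 100]
  YnoI GATATACC/5: at [31, 106, 172] ⇒ [36, 111, 177]

Pooled cuts: [7, 23, 36, 57, 63, 73, 90, 97, 100, 111, 121, 125, 157, 177]

Fragments:
  7→23: 16 bp
  23→36: 13 bp
  36→57: 21 bp
  57→63: 6 bp
  63→73: 10 bp
  73→90: 17 bp
  90→97: 7 bp
  97→100: 3 bp
  100→111: 11 bp
  111→121: 10 bp
  121→125: 4 bp
  125→157: 32 bp
  157→177: 20 bp
  177→7 (wrap): 179-177+7 = 9 bp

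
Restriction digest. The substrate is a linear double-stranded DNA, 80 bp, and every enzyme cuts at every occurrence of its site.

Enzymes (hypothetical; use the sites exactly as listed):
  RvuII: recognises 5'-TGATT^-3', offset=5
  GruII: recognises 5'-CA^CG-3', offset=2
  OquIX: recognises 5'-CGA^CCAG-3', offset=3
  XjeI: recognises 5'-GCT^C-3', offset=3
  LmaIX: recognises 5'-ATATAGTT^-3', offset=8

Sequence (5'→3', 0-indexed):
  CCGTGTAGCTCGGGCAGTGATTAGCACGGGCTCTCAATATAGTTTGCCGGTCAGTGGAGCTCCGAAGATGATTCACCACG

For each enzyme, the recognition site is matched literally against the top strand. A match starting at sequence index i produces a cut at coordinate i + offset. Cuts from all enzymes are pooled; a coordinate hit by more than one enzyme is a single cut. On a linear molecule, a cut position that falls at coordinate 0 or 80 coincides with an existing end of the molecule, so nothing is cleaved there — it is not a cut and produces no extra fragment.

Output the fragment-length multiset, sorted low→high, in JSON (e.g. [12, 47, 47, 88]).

Per-enzyme occurrences:
  RvuII TGATT/5: at [17, 68] ⇒ [22, 73]
  GruII CACG/2: at [24, 76] ⇒ [26, 78]
  OquIX (CGACCAG, off=3): no sites
  XjeI GCTC/3: at [7, 29, 58] ⇒ [10, 32, 61]
  LmaIX ATATAGTT/8: at [36] ⇒ [44]

Pooled cuts: [10, 22, 26, 32, 44, 61, 73, 78]

Fragments:
  [0,10): 10 bp
  [10,22): 12 bp
  [22,26): 4 bp
  [26,32): 6 bp
  [32,44): 12 bp
  [44,61): 17 bp
  [61,73): 12 bp
  [73,78): 5 bp
  [78,80): 2 bp

[2,4,5,6,10,12,12,12,17]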